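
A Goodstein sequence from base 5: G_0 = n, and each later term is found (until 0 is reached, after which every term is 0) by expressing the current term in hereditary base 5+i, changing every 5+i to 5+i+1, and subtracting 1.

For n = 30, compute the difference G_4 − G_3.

16

(0) 30|_5 = 5^2 + 5 ↦ 6^2 + 6|_6 = 42 ⇒ 41
(1) 41|_6 = 6^2 + 5 ↦ 7^2 + 5|_7 = 54 ⇒ 53
(2) 53|_7 = 7^2 + 4 ↦ 8^2 + 4|_8 = 68 ⇒ 67
(3) 67|_8 = 8^2 + 3 ↦ 9^2 + 3|_9 = 84 ⇒ 83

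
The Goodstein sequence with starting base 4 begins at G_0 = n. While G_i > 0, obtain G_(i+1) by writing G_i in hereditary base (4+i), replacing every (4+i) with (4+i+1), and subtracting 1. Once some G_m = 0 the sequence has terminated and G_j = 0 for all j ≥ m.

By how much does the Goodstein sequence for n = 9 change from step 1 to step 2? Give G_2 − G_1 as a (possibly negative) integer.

1

[0] 9 ≡ 2·4 + 1 (base 4). Lift 5: 11. −1: 10.
[1] 10 ≡ 2·5 (base 5). Lift 6: 12. −1: 11.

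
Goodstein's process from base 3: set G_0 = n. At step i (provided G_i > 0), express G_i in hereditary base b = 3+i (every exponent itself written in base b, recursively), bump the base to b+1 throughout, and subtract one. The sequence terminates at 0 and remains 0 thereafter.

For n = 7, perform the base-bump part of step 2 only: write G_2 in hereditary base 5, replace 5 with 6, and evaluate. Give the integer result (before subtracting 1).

10

(0) 7|_3 = 2·3 + 1 ↦ 2·4 + 1|_4 = 9 ⇒ 8
(1) 8|_4 = 2·4 ↦ 2·5|_5 = 10 ⇒ 9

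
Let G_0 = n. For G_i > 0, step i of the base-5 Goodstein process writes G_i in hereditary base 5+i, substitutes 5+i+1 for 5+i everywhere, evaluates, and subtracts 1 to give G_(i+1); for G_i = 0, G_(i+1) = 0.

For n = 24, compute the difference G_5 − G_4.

3

base 5: 24 = 4·5 + 4; at 6: 4·6 + 4 = 28; next = 27
base 6: 27 = 4·6 + 3; at 7: 4·7 + 3 = 31; next = 30
base 7: 30 = 4·7 + 2; at 8: 4·8 + 2 = 34; next = 33
base 8: 33 = 4·8 + 1; at 9: 4·9 + 1 = 37; next = 36
base 9: 36 = 4·9; at 10: 4·10 = 40; next = 39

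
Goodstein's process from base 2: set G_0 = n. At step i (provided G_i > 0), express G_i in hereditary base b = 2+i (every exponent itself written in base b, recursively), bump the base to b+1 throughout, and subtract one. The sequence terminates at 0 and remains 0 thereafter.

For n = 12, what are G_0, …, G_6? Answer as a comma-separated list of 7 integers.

12, 107, 1065, 15685, 280019, 5764910, 134217867

[0] 12 ≡ 2^(2 + 1) + 2^2 (base 2). Lift 3: 108. −1: 107.
[1] 107 ≡ 3^(3 + 1) + 2·3^2 + 2·3 + 2 (base 3). Lift 4: 1066. −1: 1065.
[2] 1065 ≡ 4^(4 + 1) + 2·4^2 + 2·4 + 1 (base 4). Lift 5: 15686. −1: 15685.
[3] 15685 ≡ 5^(5 + 1) + 2·5^2 + 2·5 (base 5). Lift 6: 280020. −1: 280019.
[4] 280019 ≡ 6^(6 + 1) + 2·6^2 + 6 + 5 (base 6). Lift 7: 5764911. −1: 5764910.
[5] 5764910 ≡ 7^(7 + 1) + 2·7^2 + 7 + 4 (base 7). Lift 8: 134217868. −1: 134217867.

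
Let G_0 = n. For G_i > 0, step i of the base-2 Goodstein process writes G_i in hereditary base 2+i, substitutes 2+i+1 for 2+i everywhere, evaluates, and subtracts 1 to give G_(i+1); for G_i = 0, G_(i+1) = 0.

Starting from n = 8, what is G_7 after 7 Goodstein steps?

(0) 8|_2 = 2^(2 + 1) ↦ 3^(3 + 1)|_3 = 81 ⇒ 80
(1) 80|_3 = 2·3^3 + 2·3^2 + 2·3 + 2 ↦ 2·4^4 + 2·4^2 + 2·4 + 2|_4 = 554 ⇒ 553
(2) 553|_4 = 2·4^4 + 2·4^2 + 2·4 + 1 ↦ 2·5^5 + 2·5^2 + 2·5 + 1|_5 = 6311 ⇒ 6310
(3) 6310|_5 = 2·5^5 + 2·5^2 + 2·5 ↦ 2·6^6 + 2·6^2 + 2·6|_6 = 93396 ⇒ 93395
(4) 93395|_6 = 2·6^6 + 2·6^2 + 6 + 5 ↦ 2·7^7 + 2·7^2 + 7 + 5|_7 = 1647196 ⇒ 1647195
(5) 1647195|_7 = 2·7^7 + 2·7^2 + 7 + 4 ↦ 2·8^8 + 2·8^2 + 8 + 4|_8 = 33554572 ⇒ 33554571
(6) 33554571|_8 = 2·8^8 + 2·8^2 + 8 + 3 ↦ 2·9^9 + 2·9^2 + 9 + 3|_9 = 774841152 ⇒ 774841151

774841151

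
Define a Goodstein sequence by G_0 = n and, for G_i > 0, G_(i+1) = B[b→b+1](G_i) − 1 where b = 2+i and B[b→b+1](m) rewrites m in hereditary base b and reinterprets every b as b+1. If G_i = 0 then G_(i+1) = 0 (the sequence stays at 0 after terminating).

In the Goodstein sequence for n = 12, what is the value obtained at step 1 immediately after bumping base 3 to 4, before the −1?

1066

12 —HB2→ 2^(2 + 1) + 2^2 —bump→ 3^(3 + 1) + 3^3 = 108 —(−1)→ 107
107 —HB3→ 3^(3 + 1) + 2·3^2 + 2·3 + 2 —bump→ 4^(4 + 1) + 2·4^2 + 2·4 + 2 = 1066 —(−1)→ 1065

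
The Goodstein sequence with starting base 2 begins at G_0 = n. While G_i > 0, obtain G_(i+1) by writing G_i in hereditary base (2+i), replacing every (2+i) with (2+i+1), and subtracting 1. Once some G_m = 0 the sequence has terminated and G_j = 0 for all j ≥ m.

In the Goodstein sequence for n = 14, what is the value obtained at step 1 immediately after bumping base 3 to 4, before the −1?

G_0=14  [base 2] 2^(2 + 1) + 2^2 + 2  →[2↦3]→  3^(3 + 1) + 3^3 + 3 = 111  −1 ⇒ G_1=110
G_1=110  [base 3] 3^(3 + 1) + 3^3 + 2  →[3↦4]→  4^(4 + 1) + 4^4 + 2 = 1282  −1 ⇒ G_2=1281

1282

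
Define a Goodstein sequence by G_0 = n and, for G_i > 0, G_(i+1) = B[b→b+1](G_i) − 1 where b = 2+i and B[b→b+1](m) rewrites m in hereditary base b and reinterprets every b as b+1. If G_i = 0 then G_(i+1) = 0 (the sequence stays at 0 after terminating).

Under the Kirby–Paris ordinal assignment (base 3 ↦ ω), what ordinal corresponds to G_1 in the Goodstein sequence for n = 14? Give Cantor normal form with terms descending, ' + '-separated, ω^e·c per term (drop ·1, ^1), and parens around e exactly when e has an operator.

14 —HB2→ 2^(2 + 1) + 2^2 + 2 —bump→ 3^(3 + 1) + 3^3 + 3 = 111 —(−1)→ 110
110 —HB3→ 3^(3 + 1) + 3^3 + 2 —bump→ 4^(4 + 1) + 4^4 + 2 = 1282 —(−1)→ 1281

ω^(ω + 1) + ω^ω + 2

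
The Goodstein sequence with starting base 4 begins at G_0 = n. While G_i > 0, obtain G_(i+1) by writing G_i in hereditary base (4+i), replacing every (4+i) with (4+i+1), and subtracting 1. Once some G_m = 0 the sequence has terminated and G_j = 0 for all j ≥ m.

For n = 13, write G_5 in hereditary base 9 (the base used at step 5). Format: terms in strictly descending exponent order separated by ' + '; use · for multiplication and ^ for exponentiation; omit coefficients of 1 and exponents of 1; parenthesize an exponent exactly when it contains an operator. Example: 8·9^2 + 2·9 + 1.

2·9 + 2

i=0: 13 = 3·4 + 1 (b=4); 4→5: 3·5 + 1 = 16; 16−1 = 15
i=1: 15 = 3·5 (b=5); 5→6: 3·6 = 18; 18−1 = 17
i=2: 17 = 2·6 + 5 (b=6); 6→7: 2·7 + 5 = 19; 19−1 = 18
i=3: 18 = 2·7 + 4 (b=7); 7→8: 2·8 + 4 = 20; 20−1 = 19
i=4: 19 = 2·8 + 3 (b=8); 8→9: 2·9 + 3 = 21; 21−1 = 20
i=5: 20 = 2·9 + 2 (b=9); 9→10: 2·10 + 2 = 22; 22−1 = 21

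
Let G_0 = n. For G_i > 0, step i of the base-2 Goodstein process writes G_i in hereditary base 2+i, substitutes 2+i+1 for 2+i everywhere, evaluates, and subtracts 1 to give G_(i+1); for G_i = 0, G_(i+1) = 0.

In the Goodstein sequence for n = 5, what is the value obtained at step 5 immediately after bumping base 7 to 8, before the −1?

1752

G_0=5  [base 2] 2^2 + 1  →[2↦3]→  3^3 + 1 = 28  −1 ⇒ G_1=27
G_1=27  [base 3] 3^3  →[3↦4]→  4^4 = 256  −1 ⇒ G_2=255
G_2=255  [base 4] 3·4^3 + 3·4^2 + 3·4 + 3  →[4↦5]→  3·5^3 + 3·5^2 + 3·5 + 3 = 468  −1 ⇒ G_3=467
G_3=467  [base 5] 3·5^3 + 3·5^2 + 3·5 + 2  →[5↦6]→  3·6^3 + 3·6^2 + 3·6 + 2 = 776  −1 ⇒ G_4=775
G_4=775  [base 6] 3·6^3 + 3·6^2 + 3·6 + 1  →[6↦7]→  3·7^3 + 3·7^2 + 3·7 + 1 = 1198  −1 ⇒ G_5=1197
G_5=1197  [base 7] 3·7^3 + 3·7^2 + 3·7  →[7↦8]→  3·8^3 + 3·8^2 + 3·8 = 1752  −1 ⇒ G_6=1751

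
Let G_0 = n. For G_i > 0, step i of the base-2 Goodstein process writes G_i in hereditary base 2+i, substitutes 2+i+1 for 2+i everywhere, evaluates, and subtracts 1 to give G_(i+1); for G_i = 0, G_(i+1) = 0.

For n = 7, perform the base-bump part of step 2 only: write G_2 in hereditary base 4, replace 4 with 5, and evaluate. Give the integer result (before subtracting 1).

3128

(0) 7|_2 = 2^2 + 2 + 1 ↦ 3^3 + 3 + 1|_3 = 31 ⇒ 30
(1) 30|_3 = 3^3 + 3 ↦ 4^4 + 4|_4 = 260 ⇒ 259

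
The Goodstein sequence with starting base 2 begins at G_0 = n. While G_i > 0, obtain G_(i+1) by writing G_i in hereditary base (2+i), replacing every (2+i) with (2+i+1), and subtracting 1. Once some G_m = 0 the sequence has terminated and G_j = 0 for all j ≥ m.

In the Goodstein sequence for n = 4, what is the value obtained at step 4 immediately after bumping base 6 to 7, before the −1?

base 2: 4 = 2^2; at 3: 3^3 = 27; next = 26
base 3: 26 = 2·3^2 + 2·3 + 2; at 4: 2·4^2 + 2·4 + 2 = 42; next = 41
base 4: 41 = 2·4^2 + 2·4 + 1; at 5: 2·5^2 + 2·5 + 1 = 61; next = 60
base 5: 60 = 2·5^2 + 2·5; at 6: 2·6^2 + 2·6 = 84; next = 83

110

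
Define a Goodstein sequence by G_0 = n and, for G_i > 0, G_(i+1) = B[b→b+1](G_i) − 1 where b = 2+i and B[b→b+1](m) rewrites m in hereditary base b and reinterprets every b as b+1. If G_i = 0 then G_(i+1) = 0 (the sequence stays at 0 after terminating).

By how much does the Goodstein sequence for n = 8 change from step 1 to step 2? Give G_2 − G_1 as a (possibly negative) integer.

(0) 8|_2 = 2^(2 + 1) ↦ 3^(3 + 1)|_3 = 81 ⇒ 80
(1) 80|_3 = 2·3^3 + 2·3^2 + 2·3 + 2 ↦ 2·4^4 + 2·4^2 + 2·4 + 2|_4 = 554 ⇒ 553

473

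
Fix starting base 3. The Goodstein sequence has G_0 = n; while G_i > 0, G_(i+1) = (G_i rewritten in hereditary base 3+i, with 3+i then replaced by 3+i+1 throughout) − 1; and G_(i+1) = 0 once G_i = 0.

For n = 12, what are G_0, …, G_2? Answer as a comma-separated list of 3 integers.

12, 19, 27

(0) 12|_3 = 3^2 + 3 ↦ 4^2 + 4|_4 = 20 ⇒ 19
(1) 19|_4 = 4^2 + 3 ↦ 5^2 + 3|_5 = 28 ⇒ 27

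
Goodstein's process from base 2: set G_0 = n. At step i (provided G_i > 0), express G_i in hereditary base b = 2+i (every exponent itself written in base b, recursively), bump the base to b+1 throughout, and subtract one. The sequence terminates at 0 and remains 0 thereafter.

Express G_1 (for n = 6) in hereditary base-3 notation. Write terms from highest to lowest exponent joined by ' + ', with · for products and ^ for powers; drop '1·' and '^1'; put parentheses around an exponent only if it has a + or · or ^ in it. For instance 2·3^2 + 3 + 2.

3^3 + 2

(0) 6|_2 = 2^2 + 2 ↦ 3^3 + 3|_3 = 30 ⇒ 29
(1) 29|_3 = 3^3 + 2 ↦ 4^4 + 2|_4 = 258 ⇒ 257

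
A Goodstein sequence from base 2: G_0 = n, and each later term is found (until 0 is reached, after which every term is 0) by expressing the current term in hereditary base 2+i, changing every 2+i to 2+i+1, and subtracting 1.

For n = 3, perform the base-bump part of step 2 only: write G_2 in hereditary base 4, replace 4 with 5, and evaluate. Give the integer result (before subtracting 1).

step 0: 3 = 2 + 1; sub 3 for 2: 3 + 1; = 4; G_1 = 4−1 = 3
step 1: 3 = 3; sub 4 for 3: 4; = 4; G_2 = 4−1 = 3
step 2: 3 = 3; sub 5 for 4: 3; = 3; G_3 = 3−1 = 2

3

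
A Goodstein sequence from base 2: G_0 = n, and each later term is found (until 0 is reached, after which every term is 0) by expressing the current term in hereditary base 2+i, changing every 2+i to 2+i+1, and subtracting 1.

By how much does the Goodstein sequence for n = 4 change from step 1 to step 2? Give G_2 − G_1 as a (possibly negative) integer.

15

G_0 = 4. HB_2(4) = 2^2. Bump = 27. G_1 = 26.
G_1 = 26. HB_3(26) = 2·3^2 + 2·3 + 2. Bump = 42. G_2 = 41.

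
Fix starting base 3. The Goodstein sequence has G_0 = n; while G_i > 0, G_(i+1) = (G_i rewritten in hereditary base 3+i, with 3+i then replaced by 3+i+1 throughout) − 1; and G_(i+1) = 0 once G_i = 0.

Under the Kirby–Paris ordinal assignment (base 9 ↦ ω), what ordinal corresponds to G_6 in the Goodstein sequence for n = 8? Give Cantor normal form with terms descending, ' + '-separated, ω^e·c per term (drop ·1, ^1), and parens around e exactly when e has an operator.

[0] 8 ≡ 2·3 + 2 (base 3). Lift 4: 10. −1: 9.
[1] 9 ≡ 2·4 + 1 (base 4). Lift 5: 11. −1: 10.
[2] 10 ≡ 2·5 (base 5). Lift 6: 12. −1: 11.
[3] 11 ≡ 6 + 5 (base 6). Lift 7: 12. −1: 11.
[4] 11 ≡ 7 + 4 (base 7). Lift 8: 12. −1: 11.
[5] 11 ≡ 8 + 3 (base 8). Lift 9: 12. −1: 11.
[6] 11 ≡ 9 + 2 (base 9). Lift 10: 12. −1: 11.

ω + 2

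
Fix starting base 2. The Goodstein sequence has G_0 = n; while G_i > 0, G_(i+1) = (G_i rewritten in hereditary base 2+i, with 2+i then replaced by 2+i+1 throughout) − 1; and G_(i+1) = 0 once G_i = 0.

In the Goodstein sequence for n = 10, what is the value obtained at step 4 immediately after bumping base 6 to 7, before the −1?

base 2: 10 = 2^(2 + 1) + 2; at 3: 3^(3 + 1) + 3 = 84; next = 83
base 3: 83 = 3^(3 + 1) + 2; at 4: 4^(4 + 1) + 2 = 1026; next = 1025
base 4: 1025 = 4^(4 + 1) + 1; at 5: 5^(5 + 1) + 1 = 15626; next = 15625
base 5: 15625 = 5^(5 + 1); at 6: 6^(6 + 1) = 279936; next = 279935
base 6: 279935 = 5·6^6 + 5·6^5 + 5·6^4 + 5·6^3 + 5·6^2 + 5·6 + 5; at 7: 5·7^7 + 5·7^5 + 5·7^4 + 5·7^3 + 5·7^2 + 5·7 + 5 = 4215755; next = 4215754

4215755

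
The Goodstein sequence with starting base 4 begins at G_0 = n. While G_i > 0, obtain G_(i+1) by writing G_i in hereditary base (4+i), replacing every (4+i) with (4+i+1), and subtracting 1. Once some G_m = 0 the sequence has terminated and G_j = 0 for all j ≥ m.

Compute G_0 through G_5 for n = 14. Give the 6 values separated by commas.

base 4: 14 = 3·4 + 2; at 5: 3·5 + 2 = 17; next = 16
base 5: 16 = 3·5 + 1; at 6: 3·6 + 1 = 19; next = 18
base 6: 18 = 3·6; at 7: 3·7 = 21; next = 20
base 7: 20 = 2·7 + 6; at 8: 2·8 + 6 = 22; next = 21
base 8: 21 = 2·8 + 5; at 9: 2·9 + 5 = 23; next = 22

14, 16, 18, 20, 21, 22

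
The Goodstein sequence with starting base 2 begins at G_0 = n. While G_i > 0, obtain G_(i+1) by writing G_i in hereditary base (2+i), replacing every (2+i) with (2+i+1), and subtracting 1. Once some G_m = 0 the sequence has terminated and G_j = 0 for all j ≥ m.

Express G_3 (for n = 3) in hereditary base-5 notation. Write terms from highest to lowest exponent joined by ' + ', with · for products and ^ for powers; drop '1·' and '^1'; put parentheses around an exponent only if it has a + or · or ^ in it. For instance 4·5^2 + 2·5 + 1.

base 2: 3 = 2 + 1; at 3: 3 + 1 = 4; next = 3
base 3: 3 = 3; at 4: 4 = 4; next = 3
base 4: 3 = 3; at 5: 3 = 3; next = 2

2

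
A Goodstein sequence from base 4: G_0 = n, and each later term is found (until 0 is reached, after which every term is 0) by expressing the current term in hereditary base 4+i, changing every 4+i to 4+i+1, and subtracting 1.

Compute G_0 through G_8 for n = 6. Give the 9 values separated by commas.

6, 6, 6, 6, 5, 4, 3, 2, 1

6 —HB4→ 4 + 2 —bump→ 5 + 2 = 7 —(−1)→ 6
6 —HB5→ 5 + 1 —bump→ 6 + 1 = 7 —(−1)→ 6
6 —HB6→ 6 —bump→ 7 = 7 —(−1)→ 6
6 —HB7→ 6 —bump→ 6 = 6 —(−1)→ 5
5 —HB8→ 5 —bump→ 5 = 5 —(−1)→ 4
4 —HB9→ 4 —bump→ 4 = 4 —(−1)→ 3
3 —HB10→ 3 —bump→ 3 = 3 —(−1)→ 2
2 —HB11→ 2 —bump→ 2 = 2 —(−1)→ 1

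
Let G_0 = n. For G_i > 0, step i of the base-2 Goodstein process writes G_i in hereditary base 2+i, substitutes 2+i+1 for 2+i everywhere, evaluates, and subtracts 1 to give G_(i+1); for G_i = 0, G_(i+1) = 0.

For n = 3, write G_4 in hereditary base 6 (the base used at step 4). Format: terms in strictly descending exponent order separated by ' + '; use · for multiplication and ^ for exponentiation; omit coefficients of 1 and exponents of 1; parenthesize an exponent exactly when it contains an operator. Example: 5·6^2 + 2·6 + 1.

[0] 3 ≡ 2 + 1 (base 2). Lift 3: 4. −1: 3.
[1] 3 ≡ 3 (base 3). Lift 4: 4. −1: 3.
[2] 3 ≡ 3 (base 4). Lift 5: 3. −1: 2.
[3] 2 ≡ 2 (base 5). Lift 6: 2. −1: 1.
[4] 1 ≡ 1 (base 6). Lift 7: 1. −1: 0.

1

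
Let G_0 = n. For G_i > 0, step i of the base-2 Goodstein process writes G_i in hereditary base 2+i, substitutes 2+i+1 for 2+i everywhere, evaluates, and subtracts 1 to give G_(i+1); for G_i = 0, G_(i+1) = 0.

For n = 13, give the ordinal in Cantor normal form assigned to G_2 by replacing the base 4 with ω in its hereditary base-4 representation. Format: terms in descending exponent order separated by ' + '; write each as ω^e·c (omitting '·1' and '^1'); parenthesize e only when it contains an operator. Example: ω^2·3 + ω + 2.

G_0 = 13. HB_2(13) = 2^(2 + 1) + 2^2 + 1. Bump = 109. G_1 = 108.
G_1 = 108. HB_3(108) = 3^(3 + 1) + 3^3. Bump = 1280. G_2 = 1279.
G_2 = 1279. HB_4(1279) = 4^(4 + 1) + 3·4^3 + 3·4^2 + 3·4 + 3. Bump = 16093. G_3 = 16092.

ω^(ω + 1) + ω^3·3 + ω^2·3 + ω·3 + 3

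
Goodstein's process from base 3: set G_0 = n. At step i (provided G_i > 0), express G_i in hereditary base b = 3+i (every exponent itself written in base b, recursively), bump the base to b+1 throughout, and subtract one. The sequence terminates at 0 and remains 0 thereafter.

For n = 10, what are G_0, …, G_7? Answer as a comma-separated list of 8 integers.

G_0=10  [base 3] 3^2 + 1  →[3↦4]→  4^2 + 1 = 17  −1 ⇒ G_1=16
G_1=16  [base 4] 4^2  →[4↦5]→  5^2 = 25  −1 ⇒ G_2=24
G_2=24  [base 5] 4·5 + 4  →[5↦6]→  4·6 + 4 = 28  −1 ⇒ G_3=27
G_3=27  [base 6] 4·6 + 3  →[6↦7]→  4·7 + 3 = 31  −1 ⇒ G_4=30
G_4=30  [base 7] 4·7 + 2  →[7↦8]→  4·8 + 2 = 34  −1 ⇒ G_5=33
G_5=33  [base 8] 4·8 + 1  →[8↦9]→  4·9 + 1 = 37  −1 ⇒ G_6=36
G_6=36  [base 9] 4·9  →[9↦10]→  4·10 = 40  −1 ⇒ G_7=39

10, 16, 24, 27, 30, 33, 36, 39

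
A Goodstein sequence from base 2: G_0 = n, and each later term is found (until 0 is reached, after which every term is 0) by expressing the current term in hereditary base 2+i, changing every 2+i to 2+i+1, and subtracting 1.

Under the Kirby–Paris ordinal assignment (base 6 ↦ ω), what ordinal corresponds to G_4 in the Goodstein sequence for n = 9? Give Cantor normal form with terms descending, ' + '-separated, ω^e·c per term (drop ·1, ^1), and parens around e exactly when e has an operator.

[0] 9 ≡ 2^(2 + 1) + 1 (base 2). Lift 3: 82. −1: 81.
[1] 81 ≡ 3^(3 + 1) (base 3). Lift 4: 1024. −1: 1023.
[2] 1023 ≡ 3·4^4 + 3·4^3 + 3·4^2 + 3·4 + 3 (base 4). Lift 5: 9843. −1: 9842.
[3] 9842 ≡ 3·5^5 + 3·5^3 + 3·5^2 + 3·5 + 2 (base 5). Lift 6: 140744. −1: 140743.
[4] 140743 ≡ 3·6^6 + 3·6^3 + 3·6^2 + 3·6 + 1 (base 6). Lift 7: 2471827. −1: 2471826.

ω^ω·3 + ω^3·3 + ω^2·3 + ω·3 + 1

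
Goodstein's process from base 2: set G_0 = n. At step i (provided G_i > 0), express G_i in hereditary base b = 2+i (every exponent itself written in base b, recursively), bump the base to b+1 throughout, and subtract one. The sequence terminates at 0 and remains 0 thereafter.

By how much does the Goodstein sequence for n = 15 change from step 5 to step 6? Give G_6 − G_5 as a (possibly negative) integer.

144406599

i=0: 15 = 2^(2 + 1) + 2^2 + 2 + 1 (b=2); 2→3: 3^(3 + 1) + 3^3 + 3 + 1 = 112; 112−1 = 111
i=1: 111 = 3^(3 + 1) + 3^3 + 3 (b=3); 3→4: 4^(4 + 1) + 4^4 + 4 = 1284; 1284−1 = 1283
i=2: 1283 = 4^(4 + 1) + 4^4 + 3 (b=4); 4→5: 5^(5 + 1) + 5^5 + 3 = 18753; 18753−1 = 18752
i=3: 18752 = 5^(5 + 1) + 5^5 + 2 (b=5); 5→6: 6^(6 + 1) + 6^6 + 2 = 326594; 326594−1 = 326593
i=4: 326593 = 6^(6 + 1) + 6^6 + 1 (b=6); 6→7: 7^(7 + 1) + 7^7 + 1 = 6588345; 6588345−1 = 6588344
i=5: 6588344 = 7^(7 + 1) + 7^7 (b=7); 7→8: 8^(8 + 1) + 8^8 = 150994944; 150994944−1 = 150994943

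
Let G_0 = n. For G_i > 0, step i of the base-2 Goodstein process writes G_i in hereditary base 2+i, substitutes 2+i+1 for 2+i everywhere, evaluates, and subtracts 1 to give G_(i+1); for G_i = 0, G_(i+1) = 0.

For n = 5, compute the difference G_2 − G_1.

(0) 5|_2 = 2^2 + 1 ↦ 3^3 + 1|_3 = 28 ⇒ 27
(1) 27|_3 = 3^3 ↦ 4^4|_4 = 256 ⇒ 255

228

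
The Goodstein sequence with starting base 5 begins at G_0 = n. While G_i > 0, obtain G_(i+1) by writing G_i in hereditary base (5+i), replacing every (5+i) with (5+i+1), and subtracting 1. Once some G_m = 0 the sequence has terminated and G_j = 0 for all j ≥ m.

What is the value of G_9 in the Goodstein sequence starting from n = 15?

[0] 15 ≡ 3·5 (base 5). Lift 6: 18. −1: 17.
[1] 17 ≡ 2·6 + 5 (base 6). Lift 7: 19. −1: 18.
[2] 18 ≡ 2·7 + 4 (base 7). Lift 8: 20. −1: 19.
[3] 19 ≡ 2·8 + 3 (base 8). Lift 9: 21. −1: 20.
[4] 20 ≡ 2·9 + 2 (base 9). Lift 10: 22. −1: 21.
[5] 21 ≡ 2·10 + 1 (base 10). Lift 11: 23. −1: 22.
[6] 22 ≡ 2·11 (base 11). Lift 12: 24. −1: 23.
[7] 23 ≡ 12 + 11 (base 12). Lift 13: 24. −1: 23.
[8] 23 ≡ 13 + 10 (base 13). Lift 14: 24. −1: 23.

23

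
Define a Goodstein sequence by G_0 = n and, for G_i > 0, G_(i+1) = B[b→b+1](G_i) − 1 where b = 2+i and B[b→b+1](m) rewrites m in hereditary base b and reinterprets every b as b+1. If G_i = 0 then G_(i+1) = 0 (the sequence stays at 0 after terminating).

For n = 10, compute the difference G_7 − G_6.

1853361269

base 2: 10 = 2^(2 + 1) + 2; at 3: 3^(3 + 1) + 3 = 84; next = 83
base 3: 83 = 3^(3 + 1) + 2; at 4: 4^(4 + 1) + 2 = 1026; next = 1025
base 4: 1025 = 4^(4 + 1) + 1; at 5: 5^(5 + 1) + 1 = 15626; next = 15625
base 5: 15625 = 5^(5 + 1); at 6: 6^(6 + 1) = 279936; next = 279935
base 6: 279935 = 5·6^6 + 5·6^5 + 5·6^4 + 5·6^3 + 5·6^2 + 5·6 + 5; at 7: 5·7^7 + 5·7^5 + 5·7^4 + 5·7^3 + 5·7^2 + 5·7 + 5 = 4215755; next = 4215754
base 7: 4215754 = 5·7^7 + 5·7^5 + 5·7^4 + 5·7^3 + 5·7^2 + 5·7 + 4; at 8: 5·8^8 + 5·8^5 + 5·8^4 + 5·8^3 + 5·8^2 + 5·8 + 4 = 84073324; next = 84073323
base 8: 84073323 = 5·8^8 + 5·8^5 + 5·8^4 + 5·8^3 + 5·8^2 + 5·8 + 3; at 9: 5·9^9 + 5·9^5 + 5·9^4 + 5·9^3 + 5·9^2 + 5·9 + 3 = 1937434593; next = 1937434592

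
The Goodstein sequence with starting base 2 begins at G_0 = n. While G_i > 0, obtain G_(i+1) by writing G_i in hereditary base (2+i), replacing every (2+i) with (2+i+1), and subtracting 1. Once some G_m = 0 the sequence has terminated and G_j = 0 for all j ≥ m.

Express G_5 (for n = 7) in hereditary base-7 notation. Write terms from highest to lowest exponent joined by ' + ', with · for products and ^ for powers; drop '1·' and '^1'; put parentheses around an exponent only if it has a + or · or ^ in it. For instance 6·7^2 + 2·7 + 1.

7^7

i=0: 7 = 2^2 + 2 + 1 (b=2); 2→3: 3^3 + 3 + 1 = 31; 31−1 = 30
i=1: 30 = 3^3 + 3 (b=3); 3→4: 4^4 + 4 = 260; 260−1 = 259
i=2: 259 = 4^4 + 3 (b=4); 4→5: 5^5 + 3 = 3128; 3128−1 = 3127
i=3: 3127 = 5^5 + 2 (b=5); 5→6: 6^6 + 2 = 46658; 46658−1 = 46657
i=4: 46657 = 6^6 + 1 (b=6); 6→7: 7^7 + 1 = 823544; 823544−1 = 823543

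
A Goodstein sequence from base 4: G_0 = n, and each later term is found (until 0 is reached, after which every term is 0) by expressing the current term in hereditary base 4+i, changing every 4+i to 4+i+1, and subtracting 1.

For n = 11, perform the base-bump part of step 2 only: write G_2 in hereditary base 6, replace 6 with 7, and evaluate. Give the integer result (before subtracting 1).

15

(0) 11|_4 = 2·4 + 3 ↦ 2·5 + 3|_5 = 13 ⇒ 12
(1) 12|_5 = 2·5 + 2 ↦ 2·6 + 2|_6 = 14 ⇒ 13
(2) 13|_6 = 2·6 + 1 ↦ 2·7 + 1|_7 = 15 ⇒ 14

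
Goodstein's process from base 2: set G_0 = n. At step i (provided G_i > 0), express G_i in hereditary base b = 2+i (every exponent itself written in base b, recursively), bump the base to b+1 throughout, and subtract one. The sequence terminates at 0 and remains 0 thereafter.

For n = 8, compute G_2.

553

i=0: 8 = 2^(2 + 1) (b=2); 2→3: 3^(3 + 1) = 81; 81−1 = 80
i=1: 80 = 2·3^3 + 2·3^2 + 2·3 + 2 (b=3); 3→4: 2·4^4 + 2·4^2 + 2·4 + 2 = 554; 554−1 = 553
i=2: 553 = 2·4^4 + 2·4^2 + 2·4 + 1 (b=4); 4→5: 2·5^5 + 2·5^2 + 2·5 + 1 = 6311; 6311−1 = 6310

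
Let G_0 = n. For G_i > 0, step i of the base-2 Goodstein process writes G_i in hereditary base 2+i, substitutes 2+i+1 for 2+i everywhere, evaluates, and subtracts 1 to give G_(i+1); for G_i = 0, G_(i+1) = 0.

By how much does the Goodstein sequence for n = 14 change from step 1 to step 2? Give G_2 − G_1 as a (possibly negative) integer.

[0] 14 ≡ 2^(2 + 1) + 2^2 + 2 (base 2). Lift 3: 111. −1: 110.
[1] 110 ≡ 3^(3 + 1) + 3^3 + 2 (base 3). Lift 4: 1282. −1: 1281.

1171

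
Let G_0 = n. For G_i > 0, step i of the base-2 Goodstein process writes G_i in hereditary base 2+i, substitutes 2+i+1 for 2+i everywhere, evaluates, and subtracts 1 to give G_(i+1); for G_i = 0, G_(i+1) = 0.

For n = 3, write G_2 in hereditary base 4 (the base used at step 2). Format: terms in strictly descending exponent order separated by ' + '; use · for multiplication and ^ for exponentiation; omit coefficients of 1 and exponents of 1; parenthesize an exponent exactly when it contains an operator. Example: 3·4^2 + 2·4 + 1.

i=0: 3 = 2 + 1 (b=2); 2→3: 3 + 1 = 4; 4−1 = 3
i=1: 3 = 3 (b=3); 3→4: 4 = 4; 4−1 = 3
i=2: 3 = 3 (b=4); 4→5: 3 = 3; 3−1 = 2

3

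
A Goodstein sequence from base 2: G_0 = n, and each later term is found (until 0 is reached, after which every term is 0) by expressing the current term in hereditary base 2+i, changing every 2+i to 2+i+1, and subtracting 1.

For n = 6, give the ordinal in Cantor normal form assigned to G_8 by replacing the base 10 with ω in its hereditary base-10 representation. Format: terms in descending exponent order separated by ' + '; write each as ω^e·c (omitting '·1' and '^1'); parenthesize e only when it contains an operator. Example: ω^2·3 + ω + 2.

G_0 = 6. HB_2(6) = 2^2 + 2. Bump = 30. G_1 = 29.
G_1 = 29. HB_3(29) = 3^3 + 2. Bump = 258. G_2 = 257.
G_2 = 257. HB_4(257) = 4^4 + 1. Bump = 3126. G_3 = 3125.
G_3 = 3125. HB_5(3125) = 5^5. Bump = 46656. G_4 = 46655.
G_4 = 46655. HB_6(46655) = 5·6^5 + 5·6^4 + 5·6^3 + 5·6^2 + 5·6 + 5. Bump = 98040. G_5 = 98039.
G_5 = 98039. HB_7(98039) = 5·7^5 + 5·7^4 + 5·7^3 + 5·7^2 + 5·7 + 4. Bump = 187244. G_6 = 187243.
G_6 = 187243. HB_8(187243) = 5·8^5 + 5·8^4 + 5·8^3 + 5·8^2 + 5·8 + 3. Bump = 332148. G_7 = 332147.
G_7 = 332147. HB_9(332147) = 5·9^5 + 5·9^4 + 5·9^3 + 5·9^2 + 5·9 + 2. Bump = 555552. G_8 = 555551.

ω^5·5 + ω^4·5 + ω^3·5 + ω^2·5 + ω·5 + 1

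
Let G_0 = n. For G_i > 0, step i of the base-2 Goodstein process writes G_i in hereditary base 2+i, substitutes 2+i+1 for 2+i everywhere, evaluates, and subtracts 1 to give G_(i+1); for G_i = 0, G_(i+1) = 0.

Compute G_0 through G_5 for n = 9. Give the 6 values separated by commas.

i=0: 9 = 2^(2 + 1) + 1 (b=2); 2→3: 3^(3 + 1) + 1 = 82; 82−1 = 81
i=1: 81 = 3^(3 + 1) (b=3); 3→4: 4^(4 + 1) = 1024; 1024−1 = 1023
i=2: 1023 = 3·4^4 + 3·4^3 + 3·4^2 + 3·4 + 3 (b=4); 4→5: 3·5^5 + 3·5^3 + 3·5^2 + 3·5 + 3 = 9843; 9843−1 = 9842
i=3: 9842 = 3·5^5 + 3·5^3 + 3·5^2 + 3·5 + 2 (b=5); 5→6: 3·6^6 + 3·6^3 + 3·6^2 + 3·6 + 2 = 140744; 140744−1 = 140743
i=4: 140743 = 3·6^6 + 3·6^3 + 3·6^2 + 3·6 + 1 (b=6); 6→7: 3·7^7 + 3·7^3 + 3·7^2 + 3·7 + 1 = 2471827; 2471827−1 = 2471826

9, 81, 1023, 9842, 140743, 2471826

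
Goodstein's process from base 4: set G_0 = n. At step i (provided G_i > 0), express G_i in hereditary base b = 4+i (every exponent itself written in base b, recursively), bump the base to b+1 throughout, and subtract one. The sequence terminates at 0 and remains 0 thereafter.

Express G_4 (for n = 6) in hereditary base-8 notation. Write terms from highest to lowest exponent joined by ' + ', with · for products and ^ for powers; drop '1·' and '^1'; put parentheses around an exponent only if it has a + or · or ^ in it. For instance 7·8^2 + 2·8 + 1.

5

(0) 6|_4 = 4 + 2 ↦ 5 + 2|_5 = 7 ⇒ 6
(1) 6|_5 = 5 + 1 ↦ 6 + 1|_6 = 7 ⇒ 6
(2) 6|_6 = 6 ↦ 7|_7 = 7 ⇒ 6
(3) 6|_7 = 6 ↦ 6|_8 = 6 ⇒ 5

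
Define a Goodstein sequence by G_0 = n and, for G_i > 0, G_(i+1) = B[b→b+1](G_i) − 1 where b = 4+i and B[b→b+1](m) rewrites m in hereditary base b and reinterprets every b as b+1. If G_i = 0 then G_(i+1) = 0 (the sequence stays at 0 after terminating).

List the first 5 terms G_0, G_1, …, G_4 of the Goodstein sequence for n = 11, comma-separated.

(0) 11|_4 = 2·4 + 3 ↦ 2·5 + 3|_5 = 13 ⇒ 12
(1) 12|_5 = 2·5 + 2 ↦ 2·6 + 2|_6 = 14 ⇒ 13
(2) 13|_6 = 2·6 + 1 ↦ 2·7 + 1|_7 = 15 ⇒ 14
(3) 14|_7 = 2·7 ↦ 2·8|_8 = 16 ⇒ 15

11, 12, 13, 14, 15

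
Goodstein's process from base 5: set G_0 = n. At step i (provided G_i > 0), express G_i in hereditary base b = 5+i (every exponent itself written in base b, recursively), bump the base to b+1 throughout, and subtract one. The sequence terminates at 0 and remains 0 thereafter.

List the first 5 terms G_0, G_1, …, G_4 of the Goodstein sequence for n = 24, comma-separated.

base 5: 24 = 4·5 + 4; at 6: 4·6 + 4 = 28; next = 27
base 6: 27 = 4·6 + 3; at 7: 4·7 + 3 = 31; next = 30
base 7: 30 = 4·7 + 2; at 8: 4·8 + 2 = 34; next = 33
base 8: 33 = 4·8 + 1; at 9: 4·9 + 1 = 37; next = 36

24, 27, 30, 33, 36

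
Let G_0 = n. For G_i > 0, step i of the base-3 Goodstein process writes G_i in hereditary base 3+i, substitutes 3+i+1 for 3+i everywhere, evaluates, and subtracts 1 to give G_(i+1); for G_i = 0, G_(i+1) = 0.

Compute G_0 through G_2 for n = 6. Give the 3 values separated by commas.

6, 7, 7

G_0=6  [base 3] 2·3  →[3↦4]→  2·4 = 8  −1 ⇒ G_1=7
G_1=7  [base 4] 4 + 3  →[4↦5]→  5 + 3 = 8  −1 ⇒ G_2=7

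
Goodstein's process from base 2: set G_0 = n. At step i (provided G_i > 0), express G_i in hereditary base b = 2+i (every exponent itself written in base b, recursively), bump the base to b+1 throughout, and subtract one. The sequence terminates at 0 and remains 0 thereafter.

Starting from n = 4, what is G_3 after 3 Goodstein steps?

(0) 4|_2 = 2^2 ↦ 3^3|_3 = 27 ⇒ 26
(1) 26|_3 = 2·3^2 + 2·3 + 2 ↦ 2·4^2 + 2·4 + 2|_4 = 42 ⇒ 41
(2) 41|_4 = 2·4^2 + 2·4 + 1 ↦ 2·5^2 + 2·5 + 1|_5 = 61 ⇒ 60
(3) 60|_5 = 2·5^2 + 2·5 ↦ 2·6^2 + 2·6|_6 = 84 ⇒ 83

60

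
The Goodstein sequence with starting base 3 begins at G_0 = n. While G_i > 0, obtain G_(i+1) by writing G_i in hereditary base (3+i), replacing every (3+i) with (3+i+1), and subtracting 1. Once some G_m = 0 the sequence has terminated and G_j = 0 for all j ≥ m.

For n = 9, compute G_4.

21

9 —HB3→ 3^2 —bump→ 4^2 = 16 —(−1)→ 15
15 —HB4→ 3·4 + 3 —bump→ 3·5 + 3 = 18 —(−1)→ 17
17 —HB5→ 3·5 + 2 —bump→ 3·6 + 2 = 20 —(−1)→ 19
19 —HB6→ 3·6 + 1 —bump→ 3·7 + 1 = 22 —(−1)→ 21
21 —HB7→ 3·7 —bump→ 3·8 = 24 —(−1)→ 23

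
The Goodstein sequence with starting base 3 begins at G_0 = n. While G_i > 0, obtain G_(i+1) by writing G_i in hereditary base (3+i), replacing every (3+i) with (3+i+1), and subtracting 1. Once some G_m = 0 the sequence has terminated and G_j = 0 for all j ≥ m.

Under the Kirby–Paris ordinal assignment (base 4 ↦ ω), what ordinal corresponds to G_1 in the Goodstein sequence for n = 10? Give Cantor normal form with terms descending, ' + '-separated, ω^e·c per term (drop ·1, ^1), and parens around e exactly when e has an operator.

step 0: 10 = 3^2 + 1; sub 4 for 3: 4^2 + 1; = 17; G_1 = 17−1 = 16
step 1: 16 = 4^2; sub 5 for 4: 5^2; = 25; G_2 = 25−1 = 24

ω^2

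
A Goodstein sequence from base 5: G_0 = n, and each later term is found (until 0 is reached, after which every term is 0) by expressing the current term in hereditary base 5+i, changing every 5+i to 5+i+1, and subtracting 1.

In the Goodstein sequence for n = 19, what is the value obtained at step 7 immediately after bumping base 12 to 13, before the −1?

33

[0] 19 ≡ 3·5 + 4 (base 5). Lift 6: 22. −1: 21.
[1] 21 ≡ 3·6 + 3 (base 6). Lift 7: 24. −1: 23.
[2] 23 ≡ 3·7 + 2 (base 7). Lift 8: 26. −1: 25.
[3] 25 ≡ 3·8 + 1 (base 8). Lift 9: 28. −1: 27.
[4] 27 ≡ 3·9 (base 9). Lift 10: 30. −1: 29.
[5] 29 ≡ 2·10 + 9 (base 10). Lift 11: 31. −1: 30.
[6] 30 ≡ 2·11 + 8 (base 11). Lift 12: 32. −1: 31.
[7] 31 ≡ 2·12 + 7 (base 12). Lift 13: 33. −1: 32.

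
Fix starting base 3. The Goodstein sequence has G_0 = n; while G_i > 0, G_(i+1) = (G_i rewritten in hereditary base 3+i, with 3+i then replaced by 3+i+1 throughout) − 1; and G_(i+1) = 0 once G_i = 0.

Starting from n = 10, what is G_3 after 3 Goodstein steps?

step 0: 10 = 3^2 + 1; sub 4 for 3: 4^2 + 1; = 17; G_1 = 17−1 = 16
step 1: 16 = 4^2; sub 5 for 4: 5^2; = 25; G_2 = 25−1 = 24
step 2: 24 = 4·5 + 4; sub 6 for 5: 4·6 + 4; = 28; G_3 = 28−1 = 27

27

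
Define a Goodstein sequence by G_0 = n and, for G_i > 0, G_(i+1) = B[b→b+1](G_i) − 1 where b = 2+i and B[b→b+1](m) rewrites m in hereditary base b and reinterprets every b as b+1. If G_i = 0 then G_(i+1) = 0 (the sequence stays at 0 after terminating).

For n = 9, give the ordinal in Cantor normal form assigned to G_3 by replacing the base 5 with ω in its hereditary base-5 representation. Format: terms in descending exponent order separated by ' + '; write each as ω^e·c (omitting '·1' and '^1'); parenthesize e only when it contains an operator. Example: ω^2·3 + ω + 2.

G_0 = 9. HB_2(9) = 2^(2 + 1) + 1. Bump = 82. G_1 = 81.
G_1 = 81. HB_3(81) = 3^(3 + 1). Bump = 1024. G_2 = 1023.
G_2 = 1023. HB_4(1023) = 3·4^4 + 3·4^3 + 3·4^2 + 3·4 + 3. Bump = 9843. G_3 = 9842.
G_3 = 9842. HB_5(9842) = 3·5^5 + 3·5^3 + 3·5^2 + 3·5 + 2. Bump = 140744. G_4 = 140743.

ω^ω·3 + ω^3·3 + ω^2·3 + ω·3 + 2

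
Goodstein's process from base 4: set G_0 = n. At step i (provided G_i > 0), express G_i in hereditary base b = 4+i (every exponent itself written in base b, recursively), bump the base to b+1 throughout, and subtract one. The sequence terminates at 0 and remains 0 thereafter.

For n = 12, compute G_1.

14

G_0=12  [base 4] 3·4  →[4↦5]→  3·5 = 15  −1 ⇒ G_1=14
G_1=14  [base 5] 2·5 + 4  →[5↦6]→  2·6 + 4 = 16  −1 ⇒ G_2=15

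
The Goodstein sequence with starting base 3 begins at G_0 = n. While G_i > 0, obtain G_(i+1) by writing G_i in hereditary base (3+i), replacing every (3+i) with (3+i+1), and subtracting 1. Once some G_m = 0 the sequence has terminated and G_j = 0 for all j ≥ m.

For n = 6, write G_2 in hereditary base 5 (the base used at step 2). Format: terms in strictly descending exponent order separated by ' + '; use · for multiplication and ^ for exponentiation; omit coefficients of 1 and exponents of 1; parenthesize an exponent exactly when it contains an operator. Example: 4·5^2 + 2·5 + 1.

5 + 2

G_0 = 6. HB_3(6) = 2·3. Bump = 8. G_1 = 7.
G_1 = 7. HB_4(7) = 4 + 3. Bump = 8. G_2 = 7.
G_2 = 7. HB_5(7) = 5 + 2. Bump = 8. G_3 = 7.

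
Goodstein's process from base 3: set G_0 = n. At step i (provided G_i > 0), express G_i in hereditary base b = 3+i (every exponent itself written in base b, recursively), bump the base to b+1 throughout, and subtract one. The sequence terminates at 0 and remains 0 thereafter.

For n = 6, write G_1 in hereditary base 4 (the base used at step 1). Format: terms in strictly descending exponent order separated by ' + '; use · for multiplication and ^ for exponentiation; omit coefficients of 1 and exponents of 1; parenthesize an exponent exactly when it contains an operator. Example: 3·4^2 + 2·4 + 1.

i=0: 6 = 2·3 (b=3); 3→4: 2·4 = 8; 8−1 = 7
i=1: 7 = 4 + 3 (b=4); 4→5: 5 + 3 = 8; 8−1 = 7

4 + 3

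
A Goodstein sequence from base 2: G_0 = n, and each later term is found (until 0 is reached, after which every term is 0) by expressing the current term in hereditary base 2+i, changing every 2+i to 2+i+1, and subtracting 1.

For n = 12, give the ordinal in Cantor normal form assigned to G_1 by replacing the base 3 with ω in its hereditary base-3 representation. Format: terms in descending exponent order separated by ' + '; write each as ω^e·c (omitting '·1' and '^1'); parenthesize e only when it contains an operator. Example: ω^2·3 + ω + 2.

ω^(ω + 1) + ω^2·2 + ω·2 + 2

i=0: 12 = 2^(2 + 1) + 2^2 (b=2); 2→3: 3^(3 + 1) + 3^3 = 108; 108−1 = 107
i=1: 107 = 3^(3 + 1) + 2·3^2 + 2·3 + 2 (b=3); 3→4: 4^(4 + 1) + 2·4^2 + 2·4 + 2 = 1066; 1066−1 = 1065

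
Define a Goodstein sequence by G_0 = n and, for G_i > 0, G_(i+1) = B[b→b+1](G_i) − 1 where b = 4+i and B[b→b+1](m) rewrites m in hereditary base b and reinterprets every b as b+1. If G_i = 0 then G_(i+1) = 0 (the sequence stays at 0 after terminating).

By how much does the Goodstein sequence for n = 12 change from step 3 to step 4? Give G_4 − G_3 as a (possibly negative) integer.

1

step 0: 12 = 3·4; sub 5 for 4: 3·5; = 15; G_1 = 15−1 = 14
step 1: 14 = 2·5 + 4; sub 6 for 5: 2·6 + 4; = 16; G_2 = 16−1 = 15
step 2: 15 = 2·6 + 3; sub 7 for 6: 2·7 + 3; = 17; G_3 = 17−1 = 16
step 3: 16 = 2·7 + 2; sub 8 for 7: 2·8 + 2; = 18; G_4 = 18−1 = 17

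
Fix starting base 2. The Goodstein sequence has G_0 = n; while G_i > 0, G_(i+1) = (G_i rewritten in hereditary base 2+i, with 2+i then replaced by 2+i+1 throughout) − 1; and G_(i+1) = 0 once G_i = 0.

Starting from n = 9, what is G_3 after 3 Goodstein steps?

i=0: 9 = 2^(2 + 1) + 1 (b=2); 2→3: 3^(3 + 1) + 1 = 82; 82−1 = 81
i=1: 81 = 3^(3 + 1) (b=3); 3→4: 4^(4 + 1) = 1024; 1024−1 = 1023
i=2: 1023 = 3·4^4 + 3·4^3 + 3·4^2 + 3·4 + 3 (b=4); 4→5: 3·5^5 + 3·5^3 + 3·5^2 + 3·5 + 3 = 9843; 9843−1 = 9842
i=3: 9842 = 3·5^5 + 3·5^3 + 3·5^2 + 3·5 + 2 (b=5); 5→6: 3·6^6 + 3·6^3 + 3·6^2 + 3·6 + 2 = 140744; 140744−1 = 140743

9842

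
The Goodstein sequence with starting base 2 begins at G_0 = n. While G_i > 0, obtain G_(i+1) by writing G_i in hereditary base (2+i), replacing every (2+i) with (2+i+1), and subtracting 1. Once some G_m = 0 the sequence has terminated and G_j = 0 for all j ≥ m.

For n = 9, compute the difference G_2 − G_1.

9 —HB2→ 2^(2 + 1) + 1 —bump→ 3^(3 + 1) + 1 = 82 —(−1)→ 81
81 —HB3→ 3^(3 + 1) —bump→ 4^(4 + 1) = 1024 —(−1)→ 1023

942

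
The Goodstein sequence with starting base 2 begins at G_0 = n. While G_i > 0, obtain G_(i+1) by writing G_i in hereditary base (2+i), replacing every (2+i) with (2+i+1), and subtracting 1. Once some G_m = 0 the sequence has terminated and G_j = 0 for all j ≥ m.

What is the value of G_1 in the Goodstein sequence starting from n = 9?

G_0 = 9. HB_2(9) = 2^(2 + 1) + 1. Bump = 82. G_1 = 81.
G_1 = 81. HB_3(81) = 3^(3 + 1). Bump = 1024. G_2 = 1023.

81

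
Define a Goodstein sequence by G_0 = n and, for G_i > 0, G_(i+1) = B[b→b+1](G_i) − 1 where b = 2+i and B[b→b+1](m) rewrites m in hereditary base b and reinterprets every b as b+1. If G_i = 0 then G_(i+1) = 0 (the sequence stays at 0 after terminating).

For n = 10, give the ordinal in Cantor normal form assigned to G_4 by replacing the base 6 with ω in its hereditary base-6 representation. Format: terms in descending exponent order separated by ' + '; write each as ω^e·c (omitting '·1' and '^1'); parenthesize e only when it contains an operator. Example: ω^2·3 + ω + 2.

ω^ω·5 + ω^5·5 + ω^4·5 + ω^3·5 + ω^2·5 + ω·5 + 5

step 0: 10 = 2^(2 + 1) + 2; sub 3 for 2: 3^(3 + 1) + 3; = 84; G_1 = 84−1 = 83
step 1: 83 = 3^(3 + 1) + 2; sub 4 for 3: 4^(4 + 1) + 2; = 1026; G_2 = 1026−1 = 1025
step 2: 1025 = 4^(4 + 1) + 1; sub 5 for 4: 5^(5 + 1) + 1; = 15626; G_3 = 15626−1 = 15625
step 3: 15625 = 5^(5 + 1); sub 6 for 5: 6^(6 + 1); = 279936; G_4 = 279936−1 = 279935
step 4: 279935 = 5·6^6 + 5·6^5 + 5·6^4 + 5·6^3 + 5·6^2 + 5·6 + 5; sub 7 for 6: 5·7^7 + 5·7^5 + 5·7^4 + 5·7^3 + 5·7^2 + 5·7 + 5; = 4215755; G_5 = 4215755−1 = 4215754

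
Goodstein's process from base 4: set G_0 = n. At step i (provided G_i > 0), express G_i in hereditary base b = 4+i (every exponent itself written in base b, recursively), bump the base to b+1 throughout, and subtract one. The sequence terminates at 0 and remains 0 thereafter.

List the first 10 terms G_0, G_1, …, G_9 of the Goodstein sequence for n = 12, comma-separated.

(0) 12|_4 = 3·4 ↦ 3·5|_5 = 15 ⇒ 14
(1) 14|_5 = 2·5 + 4 ↦ 2·6 + 4|_6 = 16 ⇒ 15
(2) 15|_6 = 2·6 + 3 ↦ 2·7 + 3|_7 = 17 ⇒ 16
(3) 16|_7 = 2·7 + 2 ↦ 2·8 + 2|_8 = 18 ⇒ 17
(4) 17|_8 = 2·8 + 1 ↦ 2·9 + 1|_9 = 19 ⇒ 18
(5) 18|_9 = 2·9 ↦ 2·10|_10 = 20 ⇒ 19
(6) 19|_10 = 10 + 9 ↦ 11 + 9|_11 = 20 ⇒ 19
(7) 19|_11 = 11 + 8 ↦ 12 + 8|_12 = 20 ⇒ 19
(8) 19|_12 = 12 + 7 ↦ 13 + 7|_13 = 20 ⇒ 19

12, 14, 15, 16, 17, 18, 19, 19, 19, 19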